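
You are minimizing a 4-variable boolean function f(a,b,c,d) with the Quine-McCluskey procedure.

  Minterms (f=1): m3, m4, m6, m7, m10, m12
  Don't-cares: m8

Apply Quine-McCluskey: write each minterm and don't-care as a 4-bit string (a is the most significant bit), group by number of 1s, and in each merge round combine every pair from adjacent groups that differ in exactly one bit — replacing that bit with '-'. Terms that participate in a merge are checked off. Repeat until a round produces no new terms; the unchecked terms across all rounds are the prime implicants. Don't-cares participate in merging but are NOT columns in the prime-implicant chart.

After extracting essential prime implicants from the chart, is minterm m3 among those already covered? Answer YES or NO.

Round 0: 0011✓ 0100✓ 0110✓ 0111✓ 1000✓ 1010✓ 1100✓
Round 1: -100 0-11 01-0 011- 1-00 10-0
PIs = {-100, 0-11, 01-0, 011-, 1-00, 10-0}
Coverage chart:
  m3: 0-11 ←essential
  m4: -100,01-0
  m6: 01-0,011-
  m7: 0-11,011-
  m10: 10-0 ←essential
  m12: -100,1-00
Essential: 0-11, 10-0

YES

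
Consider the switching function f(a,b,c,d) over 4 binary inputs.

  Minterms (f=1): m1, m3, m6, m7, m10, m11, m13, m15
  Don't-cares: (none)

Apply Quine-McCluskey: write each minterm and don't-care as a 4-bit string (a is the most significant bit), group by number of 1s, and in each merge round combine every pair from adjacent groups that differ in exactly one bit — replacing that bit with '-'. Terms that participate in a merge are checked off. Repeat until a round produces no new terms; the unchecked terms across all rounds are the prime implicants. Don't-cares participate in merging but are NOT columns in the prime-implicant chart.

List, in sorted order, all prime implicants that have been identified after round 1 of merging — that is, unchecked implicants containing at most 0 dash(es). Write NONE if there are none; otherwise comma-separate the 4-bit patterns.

NONE

[col 0] 0001*, 0011*, 0110*, 0111*, 1010*, 1011*, 1101*, 1111*
[col 1] -011*, -111*, 0-11*, 00-1, 011-, 1-11*, 101-, 11-1
[col 2] --11
Prime implicants: --11, 00-1, 011-, 101-, 11-1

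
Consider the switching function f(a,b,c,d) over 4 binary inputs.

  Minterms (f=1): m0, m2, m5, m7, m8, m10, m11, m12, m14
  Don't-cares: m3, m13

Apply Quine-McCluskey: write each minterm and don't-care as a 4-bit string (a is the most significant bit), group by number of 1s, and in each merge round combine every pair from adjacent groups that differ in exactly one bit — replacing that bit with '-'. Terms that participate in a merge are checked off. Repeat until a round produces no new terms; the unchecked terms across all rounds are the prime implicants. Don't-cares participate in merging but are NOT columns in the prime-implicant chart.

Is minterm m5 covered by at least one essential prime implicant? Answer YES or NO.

NO

[col 0] 0000*, 0010*, 0011*, 0101*, 0111*, 1000*, 1010*, 1011*, 1100*, 1101*, 1110*
[col 1] -000*, -010*, -011*, -101, 0-11, 00-0*, 001-*, 01-1, 1-00*, 1-10*, 10-0*, 101-*, 11-0*, 110-
[col 2] -0-0, -01-, 1--0
Prime implicants: -0-0, -01-, -101, 0-11, 01-1, 1--0, 110-
PI chart (minterm → PIs covering it):
  0 | -0-0  (sole → essential)
  2 | -0-0,-01-
  5 | -101,01-1
  7 | 0-11,01-1
  8 | -0-0,1--0
  10 | -0-0,-01-,1--0
  11 | -01-  (sole → essential)
  12 | 1--0,110-
  14 | 1--0  (sole → essential)
Essential prime implicants: -0-0, -01-, 1--0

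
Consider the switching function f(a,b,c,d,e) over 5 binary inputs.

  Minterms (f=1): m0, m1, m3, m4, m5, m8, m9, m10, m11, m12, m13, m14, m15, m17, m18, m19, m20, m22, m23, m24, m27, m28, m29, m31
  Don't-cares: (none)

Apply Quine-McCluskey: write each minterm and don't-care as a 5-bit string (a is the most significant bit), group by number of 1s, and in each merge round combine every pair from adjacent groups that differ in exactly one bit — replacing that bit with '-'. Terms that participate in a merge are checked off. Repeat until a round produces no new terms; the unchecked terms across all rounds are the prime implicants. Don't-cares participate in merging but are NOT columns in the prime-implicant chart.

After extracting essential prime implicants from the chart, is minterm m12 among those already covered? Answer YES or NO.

YES

size-2^0 implicants → 00000(✓)  00001(✓)  00011(✓)  00100(✓)  00101(✓)  01000(✓)  01001(✓)  01010(✓)  01011(✓)  01100(✓)  01101(✓)  01110(✓)  01111(✓)  10001(✓)  10010(✓)  10011(✓)  10100(✓)  10110(✓)  10111(✓)  11000(✓)  11011(✓)  11100(✓)  11101(✓)  11111(✓)
size-2^1 implicants → -0001(✓)  -0011(✓)  -0100(✓)  -1000(✓)  -1011(✓)  -1100(✓)  -1101(✓)  -1111(✓)  0-000(✓)  0-001(✓)  0-011(✓)  0-100(✓)  0-101(✓)  00-00(✓)  00-01(✓)  000-1(✓)  0000-(✓)  0010-(✓)  01-00(✓)  01-01(✓)  01-10(✓)  01-11(✓)  010-0(✓)  010-1(✓)  0100-(✓)  0101-(✓)  011-0(✓)  011-1(✓)  0110-(✓)  0111-(✓)  1-011(✓)  1-100(✓)  1-111(✓)  10-10(✓)  10-11(✓)  100-1(✓)  1001-(✓)  101-0  1011-(✓)  11-00(✓)  11-11(✓)  111-1(✓)  1110-(✓)
size-2^2 implicants → --011  --100  -00-1  -1-00  -1-11  -11-1  -110-  0--00(✓)  0--01(✓)  0-0-1  0-00-(✓)  0-10-(✓)  00-0-(✓)  01--0(✓)  01--1(✓)  01-0-(✓)  01-1-(✓)  010--(✓)  011--(✓)  1--11  10-1-
size-2^3 implicants → 0--0-  01---
Unchecked terms (primes): --011, --100, -00-1, -1-00, -1-11, -11-1, -110-, 0--0-, 0-0-1, 01---, 1--11, 10-1-, 101-0
Minterm coverage:
  m0 ⊆ 0--0- [E]
  m1 ⊆ -00-1,0--0-,0-0-1
  m3 ⊆ --011,-00-1,0-0-1
  m4 ⊆ --100,0--0-
  m5 ⊆ 0--0- [E]
  m8 ⊆ -1-00,0--0-,01---
  m9 ⊆ 0--0-,0-0-1,01---
  m10 ⊆ 01--- [E]
  m11 ⊆ --011,-1-11,0-0-1,01---
  m12 ⊆ --100,-1-00,-110-,0--0-,01---
  m13 ⊆ -11-1,-110-,0--0-,01---
  m14 ⊆ 01--- [E]
  m15 ⊆ -1-11,-11-1,01---
  m17 ⊆ -00-1 [E]
  m18 ⊆ 10-1- [E]
  m19 ⊆ --011,-00-1,1--11,10-1-
  m20 ⊆ --100,101-0
  m22 ⊆ 10-1-,101-0
  m23 ⊆ 1--11,10-1-
  m24 ⊆ -1-00 [E]
  m27 ⊆ --011,-1-11,1--11
  m28 ⊆ --100,-1-00,-110-
  m29 ⊆ -11-1,-110-
  m31 ⊆ -1-11,-11-1,1--11
E = {-00-1, -1-00, 0--0-, 01---, 10-1-}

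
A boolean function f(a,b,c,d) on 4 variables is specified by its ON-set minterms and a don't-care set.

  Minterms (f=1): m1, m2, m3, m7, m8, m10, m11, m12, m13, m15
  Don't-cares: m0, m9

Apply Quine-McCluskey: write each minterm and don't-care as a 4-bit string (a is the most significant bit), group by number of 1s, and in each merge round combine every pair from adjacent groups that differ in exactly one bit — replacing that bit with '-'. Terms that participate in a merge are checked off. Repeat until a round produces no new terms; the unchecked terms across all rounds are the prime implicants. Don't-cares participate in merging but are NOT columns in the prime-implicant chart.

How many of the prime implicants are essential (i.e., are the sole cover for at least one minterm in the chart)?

3

[col 0] 0000*, 0001*, 0010*, 0011*, 0111*, 1000*, 1001*, 1010*, 1011*, 1100*, 1101*, 1111*
[col 1] -000*, -001*, -010*, -011*, -111*, 0-11*, 00-0*, 00-1*, 000-*, 001-*, 1-00*, 1-01*, 1-11*, 10-0*, 10-1*, 100-*, 101-*, 11-1*, 110-*
[col 2] --11, -0-0*, -0-1*, -00-*, -01-*, 00--*, 1--1, 1-0-, 10--*
[col 3] -0--
Prime implicants: --11, -0--, 1--1, 1-0-
PI chart (minterm → PIs covering it):
  1 | -0--  (sole → essential)
  2 | -0--  (sole → essential)
  3 | --11,-0--
  7 | --11  (sole → essential)
  8 | -0--,1-0-
  10 | -0--  (sole → essential)
  11 | --11,-0--,1--1
  12 | 1-0-  (sole → essential)
  13 | 1--1,1-0-
  15 | --11,1--1
Essential prime implicants: --11, -0--, 1-0-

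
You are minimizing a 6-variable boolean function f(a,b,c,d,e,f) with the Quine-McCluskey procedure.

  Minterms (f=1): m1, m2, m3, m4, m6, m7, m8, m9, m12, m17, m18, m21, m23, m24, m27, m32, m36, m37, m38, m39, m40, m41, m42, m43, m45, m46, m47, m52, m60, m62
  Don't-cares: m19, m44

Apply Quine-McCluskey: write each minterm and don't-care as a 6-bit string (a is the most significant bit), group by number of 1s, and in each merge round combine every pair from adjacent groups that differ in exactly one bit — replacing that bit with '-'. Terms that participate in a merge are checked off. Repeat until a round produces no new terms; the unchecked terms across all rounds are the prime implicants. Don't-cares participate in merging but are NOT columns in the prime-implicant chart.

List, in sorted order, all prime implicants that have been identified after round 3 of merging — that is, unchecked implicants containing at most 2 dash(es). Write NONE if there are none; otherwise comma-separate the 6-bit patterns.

[col 0] 000001*, 000010*, 000011*, 000100*, 000110*, 000111*, 001000*, 001001*, 001100*, 010001*, 010010*, 010011*, 010101*, 010111*, 011000*, 011011*, 100000*, 100100*, 100101*, 100110*, 100111*, 101000*, 101001*, 101010*, 101011*, 101100*, 101101*, 101110*, 101111*, 110100*, 111100*, 111110*
[col 1] -00100*, -00110*, -00111*, -01000*, -01001*, -01100*, 0-0001*, 0-0010*, 0-0011*, 0-0111*, 0-1000, 00-001, 00-100*, 000-10*, 000-11*, 0000-1*, 00001-*, 0001-0*, 00011-*, 001-00*, 00100-*, 01-011, 010-01*, 010-11*, 0100-1*, 01001-*, 0101-1*, 1-0100*, 1-1100*, 1-1110*, 10-000*, 10-100*, 10-101*, 10-110*, 10-111*, 100-00*, 1001-0*, 1001-1*, 10010-*, 10011-*, 101-00*, 101-01*, 101-10*, 101-11*, 1010-0*, 1010-1*, 10100-*, 10101-*, 1011-0*, 1011-1*, 10110-*, 10111-*, 11-100*, 1111-0*
[col 2] -0-100, -001-0, -0011-, -01-00, -0100-, 0-0-11, 0-00-1, 0-001-, 000-1-, 010--1, 1--100, 1-11-0, 10--00, 10-1-0*, 10-1-1*, 10-10-*, 10-11-*, 1001--*, 101--0*, 101--1*, 101-0-*, 101-1-*, 1010--*, 1011--*
[col 3] 10-1--, 101---
Prime implicants: -0-100, -001-0, -0011-, -01-00, -0100-, 0-0-11, 0-00-1, 0-001-, 0-1000, 00-001, 000-1-, 01-011, 010--1, 1--100, 1-11-0, 10--00, 10-1--, 101---

-0-100, -001-0, -0011-, -01-00, -0100-, 0-0-11, 0-00-1, 0-001-, 0-1000, 00-001, 000-1-, 01-011, 010--1, 1--100, 1-11-0, 10--00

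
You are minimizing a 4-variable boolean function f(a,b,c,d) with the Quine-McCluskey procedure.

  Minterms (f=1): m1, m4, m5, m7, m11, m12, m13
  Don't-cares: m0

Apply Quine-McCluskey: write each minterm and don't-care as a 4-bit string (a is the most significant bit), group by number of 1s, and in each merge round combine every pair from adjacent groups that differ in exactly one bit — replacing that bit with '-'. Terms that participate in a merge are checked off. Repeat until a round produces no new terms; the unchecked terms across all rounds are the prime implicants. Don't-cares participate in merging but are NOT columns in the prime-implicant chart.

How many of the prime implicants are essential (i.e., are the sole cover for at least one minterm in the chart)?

[col 0] 0000*, 0001*, 0100*, 0101*, 0111*, 1011, 1100*, 1101*
[col 1] -100*, -101*, 0-00*, 0-01*, 000-*, 01-1, 010-*, 110-*
[col 2] -10-, 0-0-
Prime implicants: -10-, 0-0-, 01-1, 1011
PI chart (minterm → PIs covering it):
  1 | 0-0-  (sole → essential)
  4 | -10-,0-0-
  5 | -10-,0-0-,01-1
  7 | 01-1  (sole → essential)
  11 | 1011  (sole → essential)
  12 | -10-  (sole → essential)
  13 | -10-  (sole → essential)
Essential prime implicants: -10-, 0-0-, 01-1, 1011

4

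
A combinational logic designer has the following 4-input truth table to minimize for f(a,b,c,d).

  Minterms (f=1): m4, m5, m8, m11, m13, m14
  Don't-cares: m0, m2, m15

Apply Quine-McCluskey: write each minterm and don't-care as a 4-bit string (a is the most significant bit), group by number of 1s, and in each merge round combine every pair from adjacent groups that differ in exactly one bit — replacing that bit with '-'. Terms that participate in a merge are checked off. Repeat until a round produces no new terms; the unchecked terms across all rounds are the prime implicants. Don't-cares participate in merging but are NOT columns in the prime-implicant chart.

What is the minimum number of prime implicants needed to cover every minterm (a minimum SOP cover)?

5

Round 0: 0000✓ 0010✓ 0100✓ 0101✓ 1000✓ 1011✓ 1101✓ 1110✓ 1111✓
Round 1: -000 -101 0-00 00-0 010- 1-11 11-1 111-
PIs = {-000, -101, 0-00, 00-0, 010-, 1-11, 11-1, 111-}
Coverage chart:
  m4: 0-00,010-
  m5: -101,010-
  m8: -000 ←essential
  m11: 1-11 ←essential
  m13: -101,11-1
  m14: 111- ←essential
Essential: -000, 1-11, 111-
Petrick residual → -101, 0-00
Min cover (5 terms): b'c'd' + bc'd + a'c'd' + acd + abc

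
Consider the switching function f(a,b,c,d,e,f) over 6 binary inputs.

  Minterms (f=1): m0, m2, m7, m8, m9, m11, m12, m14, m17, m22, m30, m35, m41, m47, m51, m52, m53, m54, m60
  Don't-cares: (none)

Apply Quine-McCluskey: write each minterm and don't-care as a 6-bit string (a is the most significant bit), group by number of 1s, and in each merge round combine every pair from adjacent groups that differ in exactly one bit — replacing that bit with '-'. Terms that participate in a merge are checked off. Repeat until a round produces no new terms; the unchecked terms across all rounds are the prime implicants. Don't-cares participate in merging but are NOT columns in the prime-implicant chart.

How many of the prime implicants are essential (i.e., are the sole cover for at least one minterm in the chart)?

Round 0: 000000✓ 000010✓ 000111 001000✓ 001001✓ 001011✓ 001100✓ 001110✓ 010001 010110✓ 011110✓ 100011✓ 101001✓ 101111 110011✓ 110100✓ 110101✓ 110110✓ 111100✓
Round 1: -01001 -10110 0-1110 00-000 0000-0 001-00 0010-1 00100- 0011-0 01-110 1-0011 11-100 1101-0 11010-
PIs = {-01001, -10110, 0-1110, 00-000, 0000-0, 000111, 001-00, 0010-1, 00100-, 0011-0, 01-110, 010001, 1-0011, 101111, 11-100, 1101-0, 11010-}
Coverage chart:
  m0: 00-000,0000-0
  m2: 0000-0 ←essential
  m7: 000111 ←essential
  m8: 00-000,001-00,00100-
  m9: -01001,0010-1,00100-
  m11: 0010-1 ←essential
  m12: 001-00,0011-0
  m14: 0-1110,0011-0
  m17: 010001 ←essential
  m22: -10110,01-110
  m30: 0-1110,01-110
  m35: 1-0011 ←essential
  m41: -01001 ←essential
  m47: 101111 ←essential
  m51: 1-0011 ←essential
  m52: 11-100,1101-0,11010-
  m53: 11010- ←essential
  m54: -10110,1101-0
  m60: 11-100 ←essential
Essential: -01001, 0000-0, 000111, 0010-1, 010001, 1-0011, 101111, 11-100, 11010-

9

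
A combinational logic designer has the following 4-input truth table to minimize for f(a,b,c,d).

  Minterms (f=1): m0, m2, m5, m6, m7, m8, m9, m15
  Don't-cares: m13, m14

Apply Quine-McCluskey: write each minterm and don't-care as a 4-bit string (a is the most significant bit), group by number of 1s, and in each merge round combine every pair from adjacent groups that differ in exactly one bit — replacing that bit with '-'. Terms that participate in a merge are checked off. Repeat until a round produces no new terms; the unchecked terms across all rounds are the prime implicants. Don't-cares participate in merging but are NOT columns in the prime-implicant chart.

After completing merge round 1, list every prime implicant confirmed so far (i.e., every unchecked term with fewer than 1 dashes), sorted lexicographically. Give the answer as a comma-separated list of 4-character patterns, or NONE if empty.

size-2^0 implicants → 0000(✓)  0010(✓)  0101(✓)  0110(✓)  0111(✓)  1000(✓)  1001(✓)  1101(✓)  1110(✓)  1111(✓)
size-2^1 implicants → -000  -101(✓)  -110(✓)  -111(✓)  0-10  00-0  01-1(✓)  011-(✓)  1-01  100-  11-1(✓)  111-(✓)
size-2^2 implicants → -1-1  -11-
Unchecked terms (primes): -000, -1-1, -11-, 0-10, 00-0, 1-01, 100-

NONE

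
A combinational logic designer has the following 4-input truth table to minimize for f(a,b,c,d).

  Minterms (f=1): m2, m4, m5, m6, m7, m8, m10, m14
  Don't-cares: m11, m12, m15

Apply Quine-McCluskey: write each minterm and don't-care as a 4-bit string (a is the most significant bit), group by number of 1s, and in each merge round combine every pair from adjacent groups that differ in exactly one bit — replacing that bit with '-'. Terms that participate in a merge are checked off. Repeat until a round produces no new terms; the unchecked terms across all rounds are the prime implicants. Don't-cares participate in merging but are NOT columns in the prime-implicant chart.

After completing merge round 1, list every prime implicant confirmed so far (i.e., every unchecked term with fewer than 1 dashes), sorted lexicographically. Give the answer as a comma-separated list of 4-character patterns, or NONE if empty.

NONE

Round 0: 0010✓ 0100✓ 0101✓ 0110✓ 0111✓ 1000✓ 1010✓ 1011✓ 1100✓ 1110✓ 1111✓
Round 1: -010✓ -100✓ -110✓ -111✓ 0-10✓ 01-0✓ 01-1✓ 010-✓ 011-✓ 1-00✓ 1-10✓ 1-11✓ 10-0✓ 101-✓ 11-0✓ 111-✓
Round 2: --10 -1-0 -11- 01-- 1--0 1-1-
PIs = {--10, -1-0, -11-, 01--, 1--0, 1-1-}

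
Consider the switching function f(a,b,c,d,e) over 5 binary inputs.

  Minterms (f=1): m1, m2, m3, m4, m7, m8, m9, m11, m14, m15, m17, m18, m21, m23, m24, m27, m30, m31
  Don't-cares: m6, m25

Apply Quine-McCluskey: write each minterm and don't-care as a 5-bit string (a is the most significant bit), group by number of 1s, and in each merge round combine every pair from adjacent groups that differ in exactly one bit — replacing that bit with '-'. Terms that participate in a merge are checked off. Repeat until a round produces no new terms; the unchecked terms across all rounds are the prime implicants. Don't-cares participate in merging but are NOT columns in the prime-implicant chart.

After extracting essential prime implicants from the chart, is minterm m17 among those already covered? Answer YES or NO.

[col 0] 00001*, 00010*, 00011*, 00100*, 00110*, 00111*, 01000*, 01001*, 01011*, 01110*, 01111*, 10001*, 10010*, 10101*, 10111*, 11000*, 11001*, 11011*, 11110*, 11111*
[col 1] -0001*, -0010, -0111*, -1000*, -1001*, -1011*, -1110*, -1111*, 0-001*, 0-011*, 0-110*, 0-111*, 00-10*, 00-11*, 000-1*, 0001-*, 001-0, 0011-*, 01-11*, 010-1*, 0100-*, 0111-*, 1-001*, 1-111*, 10-01, 101-1, 11-11*, 110-1*, 1100-*, 1111-*
[col 2] --001, --111, -1-11, -10-1, -100-, -111-, 0--11, 0-0-1, 0-11-, 00-1-
Prime implicants: --001, --111, -0010, -1-11, -10-1, -100-, -111-, 0--11, 0-0-1, 0-11-, 00-1-, 001-0, 10-01, 101-1
PI chart (minterm → PIs covering it):
  1 | --001,0-0-1
  2 | -0010,00-1-
  3 | 0--11,0-0-1,00-1-
  4 | 001-0  (sole → essential)
  7 | --111,0--11,0-11-,00-1-
  8 | -100-  (sole → essential)
  9 | --001,-10-1,-100-,0-0-1
  11 | -1-11,-10-1,0--11,0-0-1
  14 | -111-,0-11-
  15 | --111,-1-11,-111-,0--11,0-11-
  17 | --001,10-01
  18 | -0010  (sole → essential)
  21 | 10-01,101-1
  23 | --111,101-1
  24 | -100-  (sole → essential)
  27 | -1-11,-10-1
  30 | -111-  (sole → essential)
  31 | --111,-1-11,-111-
Essential prime implicants: -0010, -100-, -111-, 001-0

NO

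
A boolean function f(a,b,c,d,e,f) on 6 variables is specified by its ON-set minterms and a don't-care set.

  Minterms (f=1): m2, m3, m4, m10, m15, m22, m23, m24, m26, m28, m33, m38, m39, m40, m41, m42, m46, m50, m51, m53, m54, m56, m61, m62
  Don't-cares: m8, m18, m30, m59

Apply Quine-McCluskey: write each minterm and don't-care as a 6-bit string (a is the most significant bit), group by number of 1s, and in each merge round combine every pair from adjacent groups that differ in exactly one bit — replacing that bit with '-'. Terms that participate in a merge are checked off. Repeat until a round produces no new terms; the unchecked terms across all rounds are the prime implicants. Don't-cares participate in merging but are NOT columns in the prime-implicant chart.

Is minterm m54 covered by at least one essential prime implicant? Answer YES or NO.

NO

Round 0: 000010✓ 000011✓ 000100 001000✓ 001010✓ 001111 010010✓ 010110✓ 010111✓ 011000✓ 011010✓ 011100✓ 011110✓ 100001✓ 100110✓ 100111✓ 101000✓ 101001✓ 101010✓ 101110✓ 110010✓ 110011✓ 110101✓ 110110✓ 111000✓ 111011✓ 111101✓ 111110✓
Round 1: -01000✓ -01010✓ -10010✓ -10110✓ -11000✓ -11110✓ 0-0010✓ 0-1000✓ 0-1010✓ 00-010✓ 00001- 0010-0✓ 01-010✓ 01-110✓ 010-10✓ 01011- 011-00✓ 011-10✓ 0110-0✓ 0111-0✓ 1-0110✓ 1-1000✓ 1-1110✓ 10-001 10-110✓ 10011- 101-10 1010-0✓ 10100- 11-011 11-101 11-110✓ 110-10✓ 11001-
Round 2: --1000 -010-0 -1-110 -10-10 0--010 0-10-0 01--10 011--0 1--110
PIs = {--1000, -010-0, -1-110, -10-10, 0--010, 0-10-0, 00001-, 000100, 001111, 01--10, 01011-, 011--0, 1--110, 10-001, 10011-, 101-10, 10100-, 11-011, 11-101, 11001-}
Coverage chart:
  m2: 0--010,00001-
  m3: 00001- ←essential
  m4: 000100 ←essential
  m10: -010-0,0--010,0-10-0
  m15: 001111 ←essential
  m22: -1-110,-10-10,01--10,01011-
  m23: 01011- ←essential
  m24: --1000,0-10-0,011--0
  m26: 0--010,0-10-0,01--10,011--0
  m28: 011--0 ←essential
  m33: 10-001 ←essential
  m38: 1--110,10011-
  m39: 10011- ←essential
  m40: --1000,-010-0,10100-
  m41: 10-001,10100-
  m42: -010-0,101-10
  m46: 1--110,101-10
  m50: -10-10,11001-
  m51: 11-011,11001-
  m53: 11-101 ←essential
  m54: -1-110,-10-10,1--110
  m56: --1000 ←essential
  m61: 11-101 ←essential
  m62: -1-110,1--110
Essential: --1000, 00001-, 000100, 001111, 01011-, 011--0, 10-001, 10011-, 11-101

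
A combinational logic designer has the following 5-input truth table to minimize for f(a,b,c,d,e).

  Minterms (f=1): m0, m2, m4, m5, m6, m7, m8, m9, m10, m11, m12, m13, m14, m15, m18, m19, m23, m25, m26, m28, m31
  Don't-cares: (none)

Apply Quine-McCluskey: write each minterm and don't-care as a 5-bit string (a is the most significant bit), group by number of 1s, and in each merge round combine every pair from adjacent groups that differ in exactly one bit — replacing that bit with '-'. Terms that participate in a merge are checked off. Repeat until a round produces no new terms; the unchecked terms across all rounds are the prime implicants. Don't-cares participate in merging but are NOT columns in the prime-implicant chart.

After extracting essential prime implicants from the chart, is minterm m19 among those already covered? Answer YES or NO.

Round 0: 00000✓ 00010✓ 00100✓ 00101✓ 00110✓ 00111✓ 01000✓ 01001✓ 01010✓ 01011✓ 01100✓ 01101✓ 01110✓ 01111✓ 10010✓ 10011✓ 10111✓ 11001✓ 11010✓ 11100✓ 11111✓
Round 1: -0010✓ -0111✓ -1001 -1010✓ -1100 -1111✓ 0-000✓ 0-010✓ 0-100✓ 0-101✓ 0-110✓ 0-111✓ 00-00✓ 00-10✓ 000-0✓ 001-0✓ 001-1✓ 0010-✓ 0011-✓ 01-00✓ 01-01✓ 01-10✓ 01-11✓ 010-0✓ 010-1✓ 0100-✓ 0101-✓ 011-0✓ 011-1✓ 0110-✓ 0111-✓ 1-010✓ 1-111✓ 10-11 1001-
Round 2: --010 --111 0--00✓ 0--10✓ 0-0-0✓ 0-1-0✓ 0-1-1✓ 0-10-✓ 0-11-✓ 00--0✓ 001--✓ 01--0✓ 01--1✓ 01-0-✓ 01-1-✓ 010--✓ 011--✓
Round 3: 0---0 0-1-- 01---
PIs = {--010, --111, -1001, -1100, 0---0, 0-1--, 01---, 10-11, 1001-}
Coverage chart:
  m0: 0---0 ←essential
  m2: --010,0---0
  m4: 0---0,0-1--
  m5: 0-1-- ←essential
  m6: 0---0,0-1--
  m7: --111,0-1--
  m8: 0---0,01---
  m9: -1001,01---
  m10: --010,0---0,01---
  m11: 01--- ←essential
  m12: -1100,0---0,0-1--,01---
  m13: 0-1--,01---
  m14: 0---0,0-1--,01---
  m15: --111,0-1--,01---
  m18: --010,1001-
  m19: 10-11,1001-
  m23: --111,10-11
  m25: -1001 ←essential
  m26: --010 ←essential
  m28: -1100 ←essential
  m31: --111 ←essential
Essential: --010, --111, -1001, -1100, 0---0, 0-1--, 01---

NO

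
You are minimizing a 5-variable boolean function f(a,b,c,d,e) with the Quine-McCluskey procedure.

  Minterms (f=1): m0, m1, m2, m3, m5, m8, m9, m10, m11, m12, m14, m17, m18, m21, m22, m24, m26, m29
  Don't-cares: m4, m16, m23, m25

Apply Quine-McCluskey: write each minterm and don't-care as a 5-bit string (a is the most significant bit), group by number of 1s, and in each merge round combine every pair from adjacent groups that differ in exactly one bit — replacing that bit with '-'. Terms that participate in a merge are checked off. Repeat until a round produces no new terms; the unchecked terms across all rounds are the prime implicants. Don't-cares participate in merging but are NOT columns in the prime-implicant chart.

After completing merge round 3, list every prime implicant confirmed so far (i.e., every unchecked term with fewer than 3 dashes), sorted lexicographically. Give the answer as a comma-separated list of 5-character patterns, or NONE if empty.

-0-01, 0--00, 00-0-, 01--0, 1--01, 10-10, 101-1, 1011-

Round 0: 00000✓ 00001✓ 00010✓ 00011✓ 00100✓ 00101✓ 01000✓ 01001✓ 01010✓ 01011✓ 01100✓ 01110✓ 10000✓ 10001✓ 10010✓ 10101✓ 10110✓ 10111✓ 11000✓ 11001✓ 11010✓ 11101✓
Round 1: -0000✓ -0001✓ -0010✓ -0101✓ -1000✓ -1001✓ -1010✓ 0-000✓ 0-001✓ 0-010✓ 0-011✓ 0-100✓ 00-00✓ 00-01✓ 000-0✓ 000-1✓ 0000-✓ 0001-✓ 0010-✓ 01-00✓ 01-10✓ 010-0✓ 010-1✓ 0100-✓ 0101-✓ 011-0✓ 1-000✓ 1-001✓ 1-010✓ 1-101✓ 10-01✓ 10-10 100-0✓ 1000-✓ 101-1 1011- 11-01✓ 110-0✓ 1100-✓
Round 2: --000✓ --001✓ --010✓ -0-01 -00-0✓ -000-✓ -10-0✓ -100-✓ 0--00 0-0-0✓ 0-0-1✓ 0-00-✓ 0-01-✓ 00-0- 000--✓ 01--0 010--✓ 1--01 1-0-0✓ 1-00-✓
Round 3: --0-0 --00- 0-0--
PIs = {--0-0, --00-, -0-01, 0--00, 0-0--, 00-0-, 01--0, 1--01, 10-10, 101-1, 1011-}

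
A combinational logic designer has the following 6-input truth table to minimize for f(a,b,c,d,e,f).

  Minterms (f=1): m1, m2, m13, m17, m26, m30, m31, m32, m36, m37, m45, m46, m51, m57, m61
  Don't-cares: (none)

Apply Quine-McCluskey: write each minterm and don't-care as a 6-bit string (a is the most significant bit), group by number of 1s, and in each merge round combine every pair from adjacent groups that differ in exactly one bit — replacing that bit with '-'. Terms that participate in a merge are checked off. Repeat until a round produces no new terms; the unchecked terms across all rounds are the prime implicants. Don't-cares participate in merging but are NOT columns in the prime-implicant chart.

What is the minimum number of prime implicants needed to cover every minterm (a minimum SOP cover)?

10

Round 0: 000001✓ 000010 001101✓ 010001✓ 011010✓ 011110✓ 011111✓ 100000✓ 100100✓ 100101✓ 101101✓ 101110 110011 111001✓ 111101✓
Round 1: -01101 0-0001 011-10 01111- 1-1101 10-101 100-00 10010- 111-01
PIs = {-01101, 0-0001, 000010, 011-10, 01111-, 1-1101, 10-101, 100-00, 10010-, 101110, 110011, 111-01}
Coverage chart:
  m1: 0-0001 ←essential
  m2: 000010 ←essential
  m13: -01101 ←essential
  m17: 0-0001 ←essential
  m26: 011-10 ←essential
  m30: 011-10,01111-
  m31: 01111- ←essential
  m32: 100-00 ←essential
  m36: 100-00,10010-
  m37: 10-101,10010-
  m45: -01101,1-1101,10-101
  m46: 101110 ←essential
  m51: 110011 ←essential
  m57: 111-01 ←essential
  m61: 1-1101,111-01
Essential: -01101, 0-0001, 000010, 011-10, 01111-, 100-00, 101110, 110011, 111-01
Petrick residual → 10-101
Min cover (10 terms): b'cde'f + a'c'd'e'f + a'b'c'd'ef' + a'bcef' + a'bcde + ab'de'f + ab'c'e'f' + ab'cdef' + abc'd'ef + abce'f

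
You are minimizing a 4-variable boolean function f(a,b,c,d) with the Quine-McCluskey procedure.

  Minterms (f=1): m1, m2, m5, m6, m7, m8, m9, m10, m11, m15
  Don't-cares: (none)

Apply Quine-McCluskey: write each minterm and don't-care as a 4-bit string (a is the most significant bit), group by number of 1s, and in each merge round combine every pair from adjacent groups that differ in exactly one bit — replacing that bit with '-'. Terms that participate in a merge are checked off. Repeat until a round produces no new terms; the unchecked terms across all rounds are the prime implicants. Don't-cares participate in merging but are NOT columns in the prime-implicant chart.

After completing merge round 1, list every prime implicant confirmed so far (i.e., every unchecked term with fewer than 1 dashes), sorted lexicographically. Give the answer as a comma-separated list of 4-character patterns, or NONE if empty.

[col 0] 0001*, 0010*, 0101*, 0110*, 0111*, 1000*, 1001*, 1010*, 1011*, 1111*
[col 1] -001, -010, -111, 0-01, 0-10, 01-1, 011-, 1-11, 10-0*, 10-1*, 100-*, 101-*
[col 2] 10--
Prime implicants: -001, -010, -111, 0-01, 0-10, 01-1, 011-, 1-11, 10--

NONE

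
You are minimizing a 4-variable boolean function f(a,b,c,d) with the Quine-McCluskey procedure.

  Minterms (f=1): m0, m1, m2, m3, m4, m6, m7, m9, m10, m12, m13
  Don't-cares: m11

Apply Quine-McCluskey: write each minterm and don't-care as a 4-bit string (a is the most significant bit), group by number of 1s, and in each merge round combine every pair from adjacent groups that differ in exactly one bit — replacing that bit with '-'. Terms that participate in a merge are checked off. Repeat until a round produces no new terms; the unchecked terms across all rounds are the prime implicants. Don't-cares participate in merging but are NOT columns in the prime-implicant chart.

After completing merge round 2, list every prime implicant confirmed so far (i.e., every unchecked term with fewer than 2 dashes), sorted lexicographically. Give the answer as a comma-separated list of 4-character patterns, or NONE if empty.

Round 0: 0000✓ 0001✓ 0010✓ 0011✓ 0100✓ 0110✓ 0111✓ 1001✓ 1010✓ 1011✓ 1100✓ 1101✓
Round 1: -001✓ -010✓ -011✓ -100 0-00✓ 0-10✓ 0-11✓ 00-0✓ 00-1✓ 000-✓ 001-✓ 01-0✓ 011-✓ 1-01 10-1✓ 101-✓ 110-
Round 2: -0-1 -01- 0--0 0-1- 00--
PIs = {-0-1, -01-, -100, 0--0, 0-1-, 00--, 1-01, 110-}

-100, 1-01, 110-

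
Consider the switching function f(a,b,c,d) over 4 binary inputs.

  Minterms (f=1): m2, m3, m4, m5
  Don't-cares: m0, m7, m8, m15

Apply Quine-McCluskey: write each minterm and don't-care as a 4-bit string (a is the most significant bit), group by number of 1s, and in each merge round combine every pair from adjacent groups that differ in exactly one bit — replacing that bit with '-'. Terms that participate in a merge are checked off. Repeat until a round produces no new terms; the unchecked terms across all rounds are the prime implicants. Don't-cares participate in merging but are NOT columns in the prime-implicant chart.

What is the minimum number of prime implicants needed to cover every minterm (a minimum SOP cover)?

Round 0: 0000✓ 0010✓ 0011✓ 0100✓ 0101✓ 0111✓ 1000✓ 1111✓
Round 1: -000 -111 0-00 0-11 00-0 001- 01-1 010-
PIs = {-000, -111, 0-00, 0-11, 00-0, 001-, 01-1, 010-}
Coverage chart:
  m2: 00-0,001-
  m3: 0-11,001-
  m4: 0-00,010-
  m5: 01-1,010-
(no essential prime implicants)
Petrick residual → 001-, 010-
Min cover (2 terms): a'b'c + a'bc'

2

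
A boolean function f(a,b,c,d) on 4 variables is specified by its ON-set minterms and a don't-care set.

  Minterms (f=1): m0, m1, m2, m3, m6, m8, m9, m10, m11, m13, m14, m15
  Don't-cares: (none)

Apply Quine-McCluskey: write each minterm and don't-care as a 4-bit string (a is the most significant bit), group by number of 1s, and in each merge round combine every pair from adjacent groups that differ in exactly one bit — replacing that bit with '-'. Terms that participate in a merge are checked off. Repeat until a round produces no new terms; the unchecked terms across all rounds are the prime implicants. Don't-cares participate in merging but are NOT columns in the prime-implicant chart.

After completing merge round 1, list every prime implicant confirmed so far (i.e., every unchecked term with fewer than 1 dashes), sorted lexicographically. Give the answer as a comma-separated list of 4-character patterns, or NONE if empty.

NONE

size-2^0 implicants → 0000(✓)  0001(✓)  0010(✓)  0011(✓)  0110(✓)  1000(✓)  1001(✓)  1010(✓)  1011(✓)  1101(✓)  1110(✓)  1111(✓)
size-2^1 implicants → -000(✓)  -001(✓)  -010(✓)  -011(✓)  -110(✓)  0-10(✓)  00-0(✓)  00-1(✓)  000-(✓)  001-(✓)  1-01(✓)  1-10(✓)  1-11(✓)  10-0(✓)  10-1(✓)  100-(✓)  101-(✓)  11-1(✓)  111-(✓)
size-2^2 implicants → --10  -0-0(✓)  -0-1(✓)  -00-(✓)  -01-(✓)  00--(✓)  1--1  1-1-  10--(✓)
size-2^3 implicants → -0--
Unchecked terms (primes): --10, -0--, 1--1, 1-1-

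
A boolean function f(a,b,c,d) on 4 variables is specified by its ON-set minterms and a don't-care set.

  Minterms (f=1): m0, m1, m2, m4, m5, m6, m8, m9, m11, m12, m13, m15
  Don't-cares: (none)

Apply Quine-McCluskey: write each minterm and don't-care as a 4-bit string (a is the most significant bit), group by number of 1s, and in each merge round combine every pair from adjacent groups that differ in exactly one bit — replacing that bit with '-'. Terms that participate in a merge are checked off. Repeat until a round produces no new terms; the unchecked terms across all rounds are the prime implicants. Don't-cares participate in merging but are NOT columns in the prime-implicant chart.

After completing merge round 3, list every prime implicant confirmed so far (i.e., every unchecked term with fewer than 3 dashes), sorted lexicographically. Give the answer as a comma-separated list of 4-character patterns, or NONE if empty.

Round 0: 0000✓ 0001✓ 0010✓ 0100✓ 0101✓ 0110✓ 1000✓ 1001✓ 1011✓ 1100✓ 1101✓ 1111✓
Round 1: -000✓ -001✓ -100✓ -101✓ 0-00✓ 0-01✓ 0-10✓ 00-0✓ 000-✓ 01-0✓ 010-✓ 1-00✓ 1-01✓ 1-11✓ 10-1✓ 100-✓ 11-1✓ 110-✓
Round 2: --00✓ --01✓ -00-✓ -10-✓ 0--0 0-0-✓ 1--1 1-0-✓
Round 3: --0-
PIs = {--0-, 0--0, 1--1}

0--0, 1--1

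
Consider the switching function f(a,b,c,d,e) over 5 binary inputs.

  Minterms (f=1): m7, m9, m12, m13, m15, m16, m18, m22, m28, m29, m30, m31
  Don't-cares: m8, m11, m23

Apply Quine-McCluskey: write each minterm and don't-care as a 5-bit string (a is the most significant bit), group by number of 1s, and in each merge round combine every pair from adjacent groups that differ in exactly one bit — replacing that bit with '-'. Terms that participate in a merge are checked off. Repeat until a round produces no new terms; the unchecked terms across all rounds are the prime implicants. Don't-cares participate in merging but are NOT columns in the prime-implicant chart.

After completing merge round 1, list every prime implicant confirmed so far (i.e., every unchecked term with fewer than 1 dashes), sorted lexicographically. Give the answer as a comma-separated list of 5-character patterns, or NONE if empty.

[col 0] 00111*, 01000*, 01001*, 01011*, 01100*, 01101*, 01111*, 10000*, 10010*, 10110*, 10111*, 11100*, 11101*, 11110*, 11111*
[col 1] -0111*, -1100*, -1101*, -1111*, 0-111*, 01-00*, 01-01*, 01-11*, 010-1*, 0100-*, 011-1*, 0110-*, 1-110*, 1-111*, 10-10, 100-0, 1011-*, 111-0*, 111-1*, 1110-*, 1111-*
[col 2] --111, -11-1, -110-, 01--1, 01-0-, 1-11-, 111--
Prime implicants: --111, -11-1, -110-, 01--1, 01-0-, 1-11-, 10-10, 100-0, 111--

NONE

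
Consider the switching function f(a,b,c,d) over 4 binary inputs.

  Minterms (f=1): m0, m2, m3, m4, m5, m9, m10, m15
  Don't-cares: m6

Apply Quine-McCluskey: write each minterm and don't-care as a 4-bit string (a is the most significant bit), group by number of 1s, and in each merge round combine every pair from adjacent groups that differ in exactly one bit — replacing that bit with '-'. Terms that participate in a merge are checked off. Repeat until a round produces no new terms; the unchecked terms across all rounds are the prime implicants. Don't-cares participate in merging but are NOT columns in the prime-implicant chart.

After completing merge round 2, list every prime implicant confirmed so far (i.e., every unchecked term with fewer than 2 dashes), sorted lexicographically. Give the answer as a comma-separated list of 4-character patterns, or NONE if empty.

-010, 001-, 010-, 1001, 1111

Round 0: 0000✓ 0010✓ 0011✓ 0100✓ 0101✓ 0110✓ 1001 1010✓ 1111
Round 1: -010 0-00✓ 0-10✓ 00-0✓ 001- 01-0✓ 010-
Round 2: 0--0
PIs = {-010, 0--0, 001-, 010-, 1001, 1111}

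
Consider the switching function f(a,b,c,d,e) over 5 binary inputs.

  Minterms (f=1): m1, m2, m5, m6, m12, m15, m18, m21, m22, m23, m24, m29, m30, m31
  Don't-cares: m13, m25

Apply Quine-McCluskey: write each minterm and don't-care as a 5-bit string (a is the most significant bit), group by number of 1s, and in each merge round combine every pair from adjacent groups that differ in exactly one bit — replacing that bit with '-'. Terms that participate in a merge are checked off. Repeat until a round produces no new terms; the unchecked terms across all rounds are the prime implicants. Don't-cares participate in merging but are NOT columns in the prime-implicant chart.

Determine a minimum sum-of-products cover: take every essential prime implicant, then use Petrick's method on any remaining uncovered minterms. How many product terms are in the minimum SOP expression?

[col 0] 00001*, 00010*, 00101*, 00110*, 01100*, 01101*, 01111*, 10010*, 10101*, 10110*, 10111*, 11000*, 11001*, 11101*, 11110*, 11111*
[col 1] -0010*, -0101*, -0110*, -1101*, -1111*, 0-101*, 00-01, 00-10*, 011-1*, 0110-, 1-101*, 1-110*, 1-111*, 10-10*, 101-1*, 1011-*, 11-01, 1100-, 111-1*, 1111-*
[col 2] --101, -0-10, -11-1, 1-1-1, 1-11-
Prime implicants: --101, -0-10, -11-1, 00-01, 0110-, 1-1-1, 1-11-, 11-01, 1100-
PI chart (minterm → PIs covering it):
  1 | 00-01  (sole → essential)
  2 | -0-10  (sole → essential)
  5 | --101,00-01
  6 | -0-10  (sole → essential)
  12 | 0110-  (sole → essential)
  15 | -11-1  (sole → essential)
  18 | -0-10  (sole → essential)
  21 | --101,1-1-1
  22 | -0-10,1-11-
  23 | 1-1-1,1-11-
  24 | 1100-  (sole → essential)
  29 | --101,-11-1,1-1-1,11-01
  30 | 1-11-  (sole → essential)
  31 | -11-1,1-1-1,1-11-
Essential prime implicants: -0-10, -11-1, 00-01, 0110-, 1-11-, 1100-
Petrick residual → --101
Minimum SOP uses 7 PIs: cd'e + b'de' + bce + a'b'd'e + a'bcd' + acd + abc'd'

7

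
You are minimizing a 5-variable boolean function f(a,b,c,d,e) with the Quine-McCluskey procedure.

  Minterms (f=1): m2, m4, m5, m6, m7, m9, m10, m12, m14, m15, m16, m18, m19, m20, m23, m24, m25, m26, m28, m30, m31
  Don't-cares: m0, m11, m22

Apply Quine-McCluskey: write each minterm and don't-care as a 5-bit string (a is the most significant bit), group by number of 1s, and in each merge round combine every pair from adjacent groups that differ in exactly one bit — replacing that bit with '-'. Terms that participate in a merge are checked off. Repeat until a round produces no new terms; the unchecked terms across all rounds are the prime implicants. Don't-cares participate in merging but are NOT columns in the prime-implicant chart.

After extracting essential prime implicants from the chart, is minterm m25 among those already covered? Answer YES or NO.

[col 0] 00000*, 00010*, 00100*, 00101*, 00110*, 00111*, 01001*, 01010*, 01011*, 01100*, 01110*, 01111*, 10000*, 10010*, 10011*, 10100*, 10110*, 10111*, 11000*, 11001*, 11010*, 11100*, 11110*, 11111*
[col 1] -0000*, -0010*, -0100*, -0110*, -0111*, -1001, -1010*, -1100*, -1110*, -1111*, 0-010*, 0-100*, 0-110*, 0-111*, 00-00*, 00-10*, 000-0*, 001-0*, 001-1*, 0010-*, 0011-*, 01-10*, 01-11*, 010-1, 0101-*, 011-0*, 0111-*, 1-000*, 1-010*, 1-100*, 1-110*, 1-111*, 10-00*, 10-10*, 10-11*, 100-0*, 1001-*, 101-0*, 1011-*, 11-00*, 11-10*, 110-0*, 1100-, 111-0*, 1111-*
[col 2] --010*, --100*, --110*, --111*, -0-00*, -0-10*, -00-0*, -01-0*, -011-*, -1-10*, -11-0*, -111-*, 0--10*, 0-1-0*, 0-11-*, 00--0*, 001--, 01-1-, 1--00*, 1--10*, 1-0-0*, 1-1-0*, 1-11-*, 10--0*, 10-1-, 11--0*
[col 3] ---10, --1-0, --11-, -0--0, 1---0
Prime implicants: ---10, --1-0, --11-, -0--0, -1001, 001--, 01-1-, 010-1, 1---0, 10-1-, 1100-
PI chart (minterm → PIs covering it):
  2 | ---10,-0--0
  4 | --1-0,-0--0,001--
  5 | 001--  (sole → essential)
  6 | ---10,--1-0,--11-,-0--0,001--
  7 | --11-,001--
  9 | -1001,010-1
  10 | ---10,01-1-
  12 | --1-0  (sole → essential)
  14 | ---10,--1-0,--11-,01-1-
  15 | --11-,01-1-
  16 | -0--0,1---0
  18 | ---10,-0--0,1---0,10-1-
  19 | 10-1-  (sole → essential)
  20 | --1-0,-0--0,1---0
  23 | --11-,10-1-
  24 | 1---0,1100-
  25 | -1001,1100-
  26 | ---10,1---0
  28 | --1-0,1---0
  30 | ---10,--1-0,--11-,1---0
  31 | --11-  (sole → essential)
Essential prime implicants: --1-0, --11-, 001--, 10-1-

NO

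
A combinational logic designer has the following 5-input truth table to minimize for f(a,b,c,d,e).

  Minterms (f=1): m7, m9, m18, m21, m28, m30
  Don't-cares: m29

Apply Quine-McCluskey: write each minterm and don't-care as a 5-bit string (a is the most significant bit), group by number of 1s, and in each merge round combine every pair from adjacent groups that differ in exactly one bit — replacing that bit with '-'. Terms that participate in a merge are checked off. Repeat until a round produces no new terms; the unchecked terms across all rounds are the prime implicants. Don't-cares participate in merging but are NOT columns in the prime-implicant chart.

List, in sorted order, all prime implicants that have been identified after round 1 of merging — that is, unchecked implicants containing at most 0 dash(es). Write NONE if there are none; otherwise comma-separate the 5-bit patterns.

00111, 01001, 10010

Round 0: 00111 01001 10010 10101✓ 11100✓ 11101✓ 11110✓
Round 1: 1-101 111-0 1110-
PIs = {00111, 01001, 1-101, 10010, 111-0, 1110-}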